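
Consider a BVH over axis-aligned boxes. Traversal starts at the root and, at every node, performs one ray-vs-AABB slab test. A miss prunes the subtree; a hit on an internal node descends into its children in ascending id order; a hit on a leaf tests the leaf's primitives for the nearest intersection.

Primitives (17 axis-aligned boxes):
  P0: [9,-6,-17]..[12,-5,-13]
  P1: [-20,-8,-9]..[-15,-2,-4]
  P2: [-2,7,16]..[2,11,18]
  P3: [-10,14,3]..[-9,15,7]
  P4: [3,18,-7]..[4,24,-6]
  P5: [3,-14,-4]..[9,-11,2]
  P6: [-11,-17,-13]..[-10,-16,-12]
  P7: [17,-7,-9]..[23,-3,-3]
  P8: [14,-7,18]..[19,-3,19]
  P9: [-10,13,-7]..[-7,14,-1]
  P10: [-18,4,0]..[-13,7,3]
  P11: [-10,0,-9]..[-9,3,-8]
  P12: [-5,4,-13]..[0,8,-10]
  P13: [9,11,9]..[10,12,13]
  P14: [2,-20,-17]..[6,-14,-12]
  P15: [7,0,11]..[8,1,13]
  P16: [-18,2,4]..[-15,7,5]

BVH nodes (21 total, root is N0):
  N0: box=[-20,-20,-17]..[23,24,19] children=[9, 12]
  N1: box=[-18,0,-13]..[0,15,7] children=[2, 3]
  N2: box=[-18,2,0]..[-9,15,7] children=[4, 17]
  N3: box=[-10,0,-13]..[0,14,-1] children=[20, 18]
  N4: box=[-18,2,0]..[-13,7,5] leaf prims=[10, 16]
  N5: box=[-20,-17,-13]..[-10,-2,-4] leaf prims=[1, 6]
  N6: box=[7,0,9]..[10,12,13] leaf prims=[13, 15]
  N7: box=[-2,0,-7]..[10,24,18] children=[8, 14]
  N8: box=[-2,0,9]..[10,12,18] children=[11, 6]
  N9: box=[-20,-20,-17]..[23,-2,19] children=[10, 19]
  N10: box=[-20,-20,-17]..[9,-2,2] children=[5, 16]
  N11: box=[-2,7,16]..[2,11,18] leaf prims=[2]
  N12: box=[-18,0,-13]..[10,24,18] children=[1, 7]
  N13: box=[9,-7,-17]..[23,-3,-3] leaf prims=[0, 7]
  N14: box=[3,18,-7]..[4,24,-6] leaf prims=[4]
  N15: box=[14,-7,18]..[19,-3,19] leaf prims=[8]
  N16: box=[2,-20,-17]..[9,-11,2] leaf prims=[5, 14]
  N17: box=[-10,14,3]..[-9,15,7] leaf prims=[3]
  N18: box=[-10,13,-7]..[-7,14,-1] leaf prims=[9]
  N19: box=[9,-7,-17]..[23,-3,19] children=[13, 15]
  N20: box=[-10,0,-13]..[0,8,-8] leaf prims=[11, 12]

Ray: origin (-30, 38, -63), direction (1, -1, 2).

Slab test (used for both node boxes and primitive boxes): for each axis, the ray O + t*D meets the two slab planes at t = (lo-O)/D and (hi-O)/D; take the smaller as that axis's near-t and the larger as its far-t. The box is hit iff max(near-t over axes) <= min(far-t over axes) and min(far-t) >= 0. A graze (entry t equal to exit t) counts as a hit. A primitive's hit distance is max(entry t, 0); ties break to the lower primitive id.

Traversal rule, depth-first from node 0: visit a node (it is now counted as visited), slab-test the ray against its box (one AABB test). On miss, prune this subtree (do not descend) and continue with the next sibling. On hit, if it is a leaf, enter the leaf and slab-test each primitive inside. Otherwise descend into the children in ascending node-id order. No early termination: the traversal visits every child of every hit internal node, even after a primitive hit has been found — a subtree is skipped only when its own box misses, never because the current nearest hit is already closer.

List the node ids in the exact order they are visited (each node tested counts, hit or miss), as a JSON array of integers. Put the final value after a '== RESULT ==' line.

Trace the traversal:
N0 x:[10,53] y:[14,58] z:[23,41] -> hit [23,41], descend [9, 12]
  N9 x:[10,53] y:[40,58] z:[23,41] -> hit [40,41], descend [10, 19]
    N10 x:[10,39] y:[40,58] z:[23,65/2] -> miss, prune
    N19 x:[39,53] y:[41,45] z:[23,41] -> hit [41,41], descend [13, 15]
      N13 x:[39,53] y:[41,45] z:[23,30] -> miss, prune
      N15 x:[44,49] y:[41,45] z:[81/2,41] -> miss, prune
  N12 x:[12,40] y:[14,38] z:[25,81/2] -> hit [25,38], descend [1, 7]
    N1 x:[12,30] y:[23,38] z:[25,35] -> hit [25,30], descend [2, 3]
      N2 x:[12,21] y:[23,36] z:[63/2,35] -> miss, prune
      N3 x:[20,30] y:[24,38] z:[25,31] -> hit [25,30], descend [18, 20]
        N18 x:[20,23] y:[24,25] z:[28,31] -> miss, prune
        N20 x:[20,30] y:[30,38] z:[25,55/2] -> miss, prune
    N7 x:[28,40] y:[14,38] z:[28,81/2] -> hit [28,38], descend [8, 14]
      N8 x:[28,40] y:[26,38] z:[36,81/2] -> hit [36,38], descend [6, 11]
        N6 x:[37,40] y:[26,38] z:[36,38] -> hit [37,38] leaf, test {P13(miss), P15@t=37}
        N11 x:[28,32] y:[27,31] z:[79/2,81/2] -> miss, prune
      N14 x:[33,34] y:[14,20] z:[28,57/2] -> miss, prune

order=[0, 9, 10, 19, 13, 15, 12, 1, 2, 3, 18, 20, 7, 8, 6, 11, 14]  |boxes|=17  |leaves|=1  hit=P15

== RESULT ==
[0, 9, 10, 19, 13, 15, 12, 1, 2, 3, 18, 20, 7, 8, 6, 11, 14]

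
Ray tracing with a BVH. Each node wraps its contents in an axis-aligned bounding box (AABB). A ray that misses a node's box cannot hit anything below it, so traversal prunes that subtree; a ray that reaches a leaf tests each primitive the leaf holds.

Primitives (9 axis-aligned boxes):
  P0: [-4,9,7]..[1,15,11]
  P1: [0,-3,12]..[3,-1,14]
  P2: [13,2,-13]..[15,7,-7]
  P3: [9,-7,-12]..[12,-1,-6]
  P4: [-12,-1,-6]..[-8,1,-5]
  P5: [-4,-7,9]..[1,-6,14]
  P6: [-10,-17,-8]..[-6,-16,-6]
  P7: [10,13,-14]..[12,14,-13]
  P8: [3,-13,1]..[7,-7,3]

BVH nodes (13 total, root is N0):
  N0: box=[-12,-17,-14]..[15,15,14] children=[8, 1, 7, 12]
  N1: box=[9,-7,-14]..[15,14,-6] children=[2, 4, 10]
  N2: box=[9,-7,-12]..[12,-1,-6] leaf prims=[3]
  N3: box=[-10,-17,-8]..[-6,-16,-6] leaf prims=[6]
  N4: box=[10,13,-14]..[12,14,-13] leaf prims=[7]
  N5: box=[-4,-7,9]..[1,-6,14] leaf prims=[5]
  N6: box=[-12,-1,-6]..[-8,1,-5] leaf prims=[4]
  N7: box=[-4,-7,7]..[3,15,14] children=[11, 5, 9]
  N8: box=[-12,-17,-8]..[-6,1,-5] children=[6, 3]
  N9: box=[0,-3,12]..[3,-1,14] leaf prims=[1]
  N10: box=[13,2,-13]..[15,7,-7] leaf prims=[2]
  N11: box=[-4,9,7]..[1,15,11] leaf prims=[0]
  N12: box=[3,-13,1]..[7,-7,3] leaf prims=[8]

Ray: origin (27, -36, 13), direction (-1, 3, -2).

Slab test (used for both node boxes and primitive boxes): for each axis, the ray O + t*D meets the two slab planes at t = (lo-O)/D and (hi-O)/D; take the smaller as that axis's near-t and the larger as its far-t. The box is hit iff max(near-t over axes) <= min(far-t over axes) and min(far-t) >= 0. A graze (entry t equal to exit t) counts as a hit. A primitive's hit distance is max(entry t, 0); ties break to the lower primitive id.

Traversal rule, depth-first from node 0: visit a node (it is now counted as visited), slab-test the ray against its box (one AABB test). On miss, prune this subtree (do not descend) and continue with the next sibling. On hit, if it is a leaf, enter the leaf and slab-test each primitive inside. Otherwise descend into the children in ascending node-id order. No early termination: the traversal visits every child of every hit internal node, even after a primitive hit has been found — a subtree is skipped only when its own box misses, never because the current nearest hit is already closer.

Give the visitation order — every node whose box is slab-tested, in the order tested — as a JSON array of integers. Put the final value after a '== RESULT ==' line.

Trace the traversal:
N0 x:[12,39] y:[19/3,17] z:[-1/2,27/2] -> hit [12,27/2], descend [1, 7, 8, 12]
  N1 x:[12,18] y:[29/3,50/3] z:[19/2,27/2] -> hit [12,27/2], descend [2, 4, 10]
    N2 x:[15,18] y:[29/3,35/3] z:[19/2,25/2] -> miss, prune
    N4 x:[15,17] y:[49/3,50/3] z:[13,27/2] -> miss, prune
    N10 x:[12,14] y:[38/3,43/3] z:[10,13] -> hit [38/3,13] leaf, test {P2@t=38/3}
  N7 x:[24,31] y:[29/3,17] z:[-1/2,3] -> miss, prune
  N8 x:[33,39] y:[19/3,37/3] z:[9,21/2] -> miss, prune
  N12 x:[20,24] y:[23/3,29/3] z:[5,6] -> miss, prune

Visited [0, 1, 2, 4, 10, 7, 8, 12]. Tests: 8 box, 1 leaf. Nearest: P2.

== RESULT ==
[0, 1, 2, 4, 10, 7, 8, 12]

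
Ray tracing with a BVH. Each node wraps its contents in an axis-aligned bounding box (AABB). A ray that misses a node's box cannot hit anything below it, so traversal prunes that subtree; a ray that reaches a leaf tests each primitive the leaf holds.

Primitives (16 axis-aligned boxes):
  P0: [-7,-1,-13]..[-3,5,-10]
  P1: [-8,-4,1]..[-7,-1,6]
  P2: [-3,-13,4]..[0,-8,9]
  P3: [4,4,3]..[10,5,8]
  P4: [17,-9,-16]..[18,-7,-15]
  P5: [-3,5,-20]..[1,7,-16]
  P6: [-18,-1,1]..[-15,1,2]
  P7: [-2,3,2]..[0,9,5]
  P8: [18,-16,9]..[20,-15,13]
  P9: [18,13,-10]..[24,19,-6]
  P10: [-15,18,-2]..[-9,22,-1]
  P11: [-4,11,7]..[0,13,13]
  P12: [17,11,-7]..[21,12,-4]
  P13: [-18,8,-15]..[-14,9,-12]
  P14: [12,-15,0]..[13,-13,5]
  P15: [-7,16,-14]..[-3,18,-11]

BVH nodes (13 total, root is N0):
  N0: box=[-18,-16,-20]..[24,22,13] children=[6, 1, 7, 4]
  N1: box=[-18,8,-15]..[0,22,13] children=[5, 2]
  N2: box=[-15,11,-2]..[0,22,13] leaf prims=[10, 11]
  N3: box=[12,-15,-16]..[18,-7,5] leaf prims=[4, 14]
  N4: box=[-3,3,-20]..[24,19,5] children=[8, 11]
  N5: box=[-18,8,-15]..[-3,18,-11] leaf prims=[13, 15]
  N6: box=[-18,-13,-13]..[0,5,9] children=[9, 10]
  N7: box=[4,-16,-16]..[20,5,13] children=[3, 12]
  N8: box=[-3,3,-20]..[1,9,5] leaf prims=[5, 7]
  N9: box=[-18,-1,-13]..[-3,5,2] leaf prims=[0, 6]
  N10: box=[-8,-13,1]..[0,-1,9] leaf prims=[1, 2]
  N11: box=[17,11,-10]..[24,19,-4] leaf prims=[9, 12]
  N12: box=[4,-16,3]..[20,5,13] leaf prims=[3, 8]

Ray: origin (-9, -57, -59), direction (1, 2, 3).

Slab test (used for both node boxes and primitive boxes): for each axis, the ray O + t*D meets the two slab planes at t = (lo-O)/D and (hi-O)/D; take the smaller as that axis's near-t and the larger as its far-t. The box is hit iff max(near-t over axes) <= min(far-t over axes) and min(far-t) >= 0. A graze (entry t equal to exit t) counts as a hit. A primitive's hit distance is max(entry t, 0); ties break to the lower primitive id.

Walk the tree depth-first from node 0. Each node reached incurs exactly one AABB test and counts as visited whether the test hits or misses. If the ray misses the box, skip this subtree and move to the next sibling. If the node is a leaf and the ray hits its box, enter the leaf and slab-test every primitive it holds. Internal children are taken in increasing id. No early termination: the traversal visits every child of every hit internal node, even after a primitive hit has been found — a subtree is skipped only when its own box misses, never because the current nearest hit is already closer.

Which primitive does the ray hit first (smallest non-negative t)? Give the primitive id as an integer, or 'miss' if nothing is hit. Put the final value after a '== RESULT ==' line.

Walk:
N0 x:[-9,33] y:[41/2,79/2] z:[13,24] -> hit [41/2,24], descend [1, 4, 6, 7]
  N1 x:[-9,9] y:[65/2,79/2] z:[44/3,24] -> miss, prune
  N4 x:[6,33] y:[30,38] z:[13,64/3] -> miss, prune
  N6 x:[-9,9] y:[22,31] z:[46/3,68/3] -> miss, prune
  N7 x:[13,29] y:[41/2,31] z:[43/3,24] -> hit [41/2,24], descend [3, 12]
    N3 x:[21,27] y:[21,25] z:[43/3,64/3] -> hit [21,64/3] leaf, test {P4(miss), P14@t=21}
    N12 x:[13,29] y:[41/2,31] z:[62/3,24] -> hit [62/3,24] leaf, test {P3(miss), P8(miss)}

7 AABB tests over nodes [0, 1, 4, 6, 7, 3, 12]; 2 leaves entered; closest P14.

== RESULT ==
14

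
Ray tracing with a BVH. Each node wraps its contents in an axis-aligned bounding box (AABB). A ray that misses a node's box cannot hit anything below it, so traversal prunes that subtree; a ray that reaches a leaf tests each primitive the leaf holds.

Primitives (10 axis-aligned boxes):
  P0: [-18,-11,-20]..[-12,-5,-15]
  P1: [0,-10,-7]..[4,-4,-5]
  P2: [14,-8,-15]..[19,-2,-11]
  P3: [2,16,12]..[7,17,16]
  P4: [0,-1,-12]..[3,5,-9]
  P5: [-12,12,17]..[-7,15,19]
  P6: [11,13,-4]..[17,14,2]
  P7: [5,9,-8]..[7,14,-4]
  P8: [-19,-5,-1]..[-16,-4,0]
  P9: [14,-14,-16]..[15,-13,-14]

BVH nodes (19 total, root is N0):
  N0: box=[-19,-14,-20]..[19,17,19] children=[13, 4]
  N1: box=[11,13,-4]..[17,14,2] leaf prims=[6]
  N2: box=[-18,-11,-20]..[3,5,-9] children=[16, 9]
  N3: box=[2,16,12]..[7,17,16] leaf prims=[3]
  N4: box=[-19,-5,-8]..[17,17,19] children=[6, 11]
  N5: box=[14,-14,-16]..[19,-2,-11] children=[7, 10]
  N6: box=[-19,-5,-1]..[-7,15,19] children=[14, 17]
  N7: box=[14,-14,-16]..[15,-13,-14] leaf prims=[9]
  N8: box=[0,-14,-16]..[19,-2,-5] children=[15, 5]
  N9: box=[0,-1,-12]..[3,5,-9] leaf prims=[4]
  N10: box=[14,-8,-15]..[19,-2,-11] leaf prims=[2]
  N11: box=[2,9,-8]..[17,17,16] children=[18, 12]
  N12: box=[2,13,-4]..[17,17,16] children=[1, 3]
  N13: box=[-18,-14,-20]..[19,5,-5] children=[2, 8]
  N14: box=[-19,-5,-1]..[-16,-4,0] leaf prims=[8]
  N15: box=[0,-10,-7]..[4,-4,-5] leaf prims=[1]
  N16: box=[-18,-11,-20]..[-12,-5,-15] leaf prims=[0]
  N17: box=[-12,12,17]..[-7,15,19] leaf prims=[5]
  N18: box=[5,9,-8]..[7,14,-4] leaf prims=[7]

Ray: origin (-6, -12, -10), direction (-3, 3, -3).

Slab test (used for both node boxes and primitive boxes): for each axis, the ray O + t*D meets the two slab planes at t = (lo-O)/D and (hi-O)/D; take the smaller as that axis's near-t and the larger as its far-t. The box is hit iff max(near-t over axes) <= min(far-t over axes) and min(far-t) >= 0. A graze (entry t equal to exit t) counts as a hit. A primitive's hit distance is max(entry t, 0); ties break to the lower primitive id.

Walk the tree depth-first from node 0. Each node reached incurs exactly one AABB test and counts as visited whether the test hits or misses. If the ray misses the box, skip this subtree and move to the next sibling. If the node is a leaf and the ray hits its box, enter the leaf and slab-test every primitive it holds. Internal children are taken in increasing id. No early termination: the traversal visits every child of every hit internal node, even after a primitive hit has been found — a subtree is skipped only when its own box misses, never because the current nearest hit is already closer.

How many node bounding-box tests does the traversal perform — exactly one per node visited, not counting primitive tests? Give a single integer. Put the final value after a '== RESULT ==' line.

Traverse from the root:
N0 x:[-25/3,13/3] y:[-2/3,29/3] z:[-29/3,10/3] -> hit [-2/3,10/3], descend [4, 13]
  N4 x:[-23/3,13/3] y:[7/3,29/3] z:[-29/3,-2/3] -> miss, prune
  N13 x:[-25/3,4] y:[-2/3,17/3] z:[-5/3,10/3] -> hit [-2/3,10/3], descend [2, 8]
    N2 x:[-3,4] y:[1/3,17/3] z:[-1/3,10/3] -> hit [1/3,10/3], descend [9, 16]
      N9 x:[-3,-2] y:[11/3,17/3] z:[-1/3,2/3] -> miss, prune
      N16 x:[2,4] y:[1/3,7/3] z:[5/3,10/3] -> hit [2,7/3] leaf, test {P0@t=2}
    N8 x:[-25/3,-2] y:[-2/3,10/3] z:[-5/3,2] -> miss, prune

7 AABB tests over nodes [0, 4, 13, 2, 9, 16, 8]; 1 leaf entered; closest P0.

== RESULT ==
7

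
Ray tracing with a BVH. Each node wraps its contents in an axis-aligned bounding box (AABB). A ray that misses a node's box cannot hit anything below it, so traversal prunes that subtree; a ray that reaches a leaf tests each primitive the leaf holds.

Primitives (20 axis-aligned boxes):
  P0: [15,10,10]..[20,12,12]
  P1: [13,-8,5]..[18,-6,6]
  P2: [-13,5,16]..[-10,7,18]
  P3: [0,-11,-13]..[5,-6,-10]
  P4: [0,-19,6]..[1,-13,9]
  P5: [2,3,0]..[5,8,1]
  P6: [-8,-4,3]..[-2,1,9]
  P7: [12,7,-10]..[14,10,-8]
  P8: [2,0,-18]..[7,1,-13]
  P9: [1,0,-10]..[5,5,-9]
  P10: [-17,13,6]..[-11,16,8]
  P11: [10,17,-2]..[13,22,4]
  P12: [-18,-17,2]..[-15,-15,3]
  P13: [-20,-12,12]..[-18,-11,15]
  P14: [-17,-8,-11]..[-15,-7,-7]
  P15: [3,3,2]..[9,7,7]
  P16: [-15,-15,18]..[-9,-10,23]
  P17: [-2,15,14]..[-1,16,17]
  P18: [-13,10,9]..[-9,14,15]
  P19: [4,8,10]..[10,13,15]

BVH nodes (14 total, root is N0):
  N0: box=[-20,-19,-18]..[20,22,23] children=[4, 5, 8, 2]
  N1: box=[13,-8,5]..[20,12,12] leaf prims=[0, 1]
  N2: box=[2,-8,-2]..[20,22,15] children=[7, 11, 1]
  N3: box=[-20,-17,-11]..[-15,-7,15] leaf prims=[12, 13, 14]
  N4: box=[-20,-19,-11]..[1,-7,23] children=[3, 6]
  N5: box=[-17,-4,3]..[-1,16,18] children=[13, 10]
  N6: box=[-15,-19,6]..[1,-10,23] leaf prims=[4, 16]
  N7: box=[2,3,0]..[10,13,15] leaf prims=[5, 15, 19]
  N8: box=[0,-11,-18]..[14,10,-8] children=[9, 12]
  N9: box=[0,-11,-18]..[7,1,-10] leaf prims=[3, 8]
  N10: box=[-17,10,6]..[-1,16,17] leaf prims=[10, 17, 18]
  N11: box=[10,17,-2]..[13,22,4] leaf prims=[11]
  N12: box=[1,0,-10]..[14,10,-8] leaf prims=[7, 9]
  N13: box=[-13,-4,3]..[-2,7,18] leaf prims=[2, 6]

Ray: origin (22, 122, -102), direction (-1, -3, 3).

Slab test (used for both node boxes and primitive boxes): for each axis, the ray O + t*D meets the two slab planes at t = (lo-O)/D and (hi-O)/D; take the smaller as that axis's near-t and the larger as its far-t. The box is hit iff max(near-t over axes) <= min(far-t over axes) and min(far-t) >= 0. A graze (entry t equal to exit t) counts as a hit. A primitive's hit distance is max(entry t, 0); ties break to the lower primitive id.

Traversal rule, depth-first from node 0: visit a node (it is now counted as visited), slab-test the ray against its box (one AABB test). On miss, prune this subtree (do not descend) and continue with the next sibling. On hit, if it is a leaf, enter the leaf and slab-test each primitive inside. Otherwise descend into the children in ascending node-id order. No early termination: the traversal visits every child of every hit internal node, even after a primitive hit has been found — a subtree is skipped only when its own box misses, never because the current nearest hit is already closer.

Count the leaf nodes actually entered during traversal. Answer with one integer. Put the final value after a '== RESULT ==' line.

Walk:
N0 x:[2,42] y:[100/3,47] z:[28,125/3] -> hit [100/3,125/3], descend [2, 4, 5, 8]
  N2 x:[2,20] y:[100/3,130/3] z:[100/3,39] -> miss, prune
  N4 x:[21,42] y:[43,47] z:[91/3,125/3] -> miss, prune
  N5 x:[23,39] y:[106/3,42] z:[35,40] -> hit [106/3,39], descend [10, 13]
    N10 x:[23,39] y:[106/3,112/3] z:[36,119/3] -> hit [36,112/3] leaf, test {P10@t=36, P17(miss), P18(miss)}
    N13 x:[24,35] y:[115/3,42] z:[35,40] -> miss, prune
  N8 x:[8,22] y:[112/3,133/3] z:[28,94/3] -> miss, prune

order=[0, 2, 4, 5, 10, 13, 8]  |boxes|=7  |leaves|=1  hit=P10

== RESULT ==
1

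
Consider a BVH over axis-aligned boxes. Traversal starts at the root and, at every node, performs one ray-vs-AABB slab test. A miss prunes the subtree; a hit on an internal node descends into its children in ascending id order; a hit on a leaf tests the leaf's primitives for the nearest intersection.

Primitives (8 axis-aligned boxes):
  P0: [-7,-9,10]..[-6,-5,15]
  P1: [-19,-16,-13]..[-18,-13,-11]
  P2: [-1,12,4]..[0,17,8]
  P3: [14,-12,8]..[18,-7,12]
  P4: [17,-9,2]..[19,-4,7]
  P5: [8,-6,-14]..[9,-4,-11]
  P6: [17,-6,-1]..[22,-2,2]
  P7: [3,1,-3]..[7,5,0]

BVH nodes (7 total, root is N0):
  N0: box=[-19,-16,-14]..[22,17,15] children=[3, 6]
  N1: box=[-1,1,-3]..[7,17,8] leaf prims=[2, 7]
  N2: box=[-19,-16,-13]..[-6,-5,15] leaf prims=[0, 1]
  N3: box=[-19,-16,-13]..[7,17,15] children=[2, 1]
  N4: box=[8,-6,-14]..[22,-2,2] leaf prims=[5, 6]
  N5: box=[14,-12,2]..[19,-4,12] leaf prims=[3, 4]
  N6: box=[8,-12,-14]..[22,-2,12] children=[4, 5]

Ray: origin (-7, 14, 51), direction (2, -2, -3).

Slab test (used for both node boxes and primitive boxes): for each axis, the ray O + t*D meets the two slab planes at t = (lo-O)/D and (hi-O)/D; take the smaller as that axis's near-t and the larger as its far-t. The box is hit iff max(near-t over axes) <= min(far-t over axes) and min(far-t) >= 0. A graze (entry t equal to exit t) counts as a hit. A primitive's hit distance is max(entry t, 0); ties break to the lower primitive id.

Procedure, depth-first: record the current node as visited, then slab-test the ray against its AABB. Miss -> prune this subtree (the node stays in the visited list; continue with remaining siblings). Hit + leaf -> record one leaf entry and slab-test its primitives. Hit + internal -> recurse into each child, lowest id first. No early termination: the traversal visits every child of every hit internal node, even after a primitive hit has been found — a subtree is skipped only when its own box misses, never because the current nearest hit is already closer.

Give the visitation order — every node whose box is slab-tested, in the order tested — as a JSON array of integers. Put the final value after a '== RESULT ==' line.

Walk:
N0 x:[-6,29/2] y:[-3/2,15] z:[12,65/3] -> hit [12,29/2], descend [3, 6]
  N3 x:[-6,7] y:[-3/2,15] z:[12,64/3] -> miss, prune
  N6 x:[15/2,29/2] y:[8,13] z:[13,65/3] -> hit [13,13], descend [4, 5]
    N4 x:[15/2,29/2] y:[8,10] z:[49/3,65/3] -> miss, prune
    N5 x:[21/2,13] y:[9,13] z:[13,49/3] -> hit [13,13] leaf, test {P3(miss), P4(miss)}

5 AABB tests over nodes [0, 3, 6, 4, 5]; 1 leaf entered; closest miss.

== RESULT ==
[0, 3, 6, 4, 5]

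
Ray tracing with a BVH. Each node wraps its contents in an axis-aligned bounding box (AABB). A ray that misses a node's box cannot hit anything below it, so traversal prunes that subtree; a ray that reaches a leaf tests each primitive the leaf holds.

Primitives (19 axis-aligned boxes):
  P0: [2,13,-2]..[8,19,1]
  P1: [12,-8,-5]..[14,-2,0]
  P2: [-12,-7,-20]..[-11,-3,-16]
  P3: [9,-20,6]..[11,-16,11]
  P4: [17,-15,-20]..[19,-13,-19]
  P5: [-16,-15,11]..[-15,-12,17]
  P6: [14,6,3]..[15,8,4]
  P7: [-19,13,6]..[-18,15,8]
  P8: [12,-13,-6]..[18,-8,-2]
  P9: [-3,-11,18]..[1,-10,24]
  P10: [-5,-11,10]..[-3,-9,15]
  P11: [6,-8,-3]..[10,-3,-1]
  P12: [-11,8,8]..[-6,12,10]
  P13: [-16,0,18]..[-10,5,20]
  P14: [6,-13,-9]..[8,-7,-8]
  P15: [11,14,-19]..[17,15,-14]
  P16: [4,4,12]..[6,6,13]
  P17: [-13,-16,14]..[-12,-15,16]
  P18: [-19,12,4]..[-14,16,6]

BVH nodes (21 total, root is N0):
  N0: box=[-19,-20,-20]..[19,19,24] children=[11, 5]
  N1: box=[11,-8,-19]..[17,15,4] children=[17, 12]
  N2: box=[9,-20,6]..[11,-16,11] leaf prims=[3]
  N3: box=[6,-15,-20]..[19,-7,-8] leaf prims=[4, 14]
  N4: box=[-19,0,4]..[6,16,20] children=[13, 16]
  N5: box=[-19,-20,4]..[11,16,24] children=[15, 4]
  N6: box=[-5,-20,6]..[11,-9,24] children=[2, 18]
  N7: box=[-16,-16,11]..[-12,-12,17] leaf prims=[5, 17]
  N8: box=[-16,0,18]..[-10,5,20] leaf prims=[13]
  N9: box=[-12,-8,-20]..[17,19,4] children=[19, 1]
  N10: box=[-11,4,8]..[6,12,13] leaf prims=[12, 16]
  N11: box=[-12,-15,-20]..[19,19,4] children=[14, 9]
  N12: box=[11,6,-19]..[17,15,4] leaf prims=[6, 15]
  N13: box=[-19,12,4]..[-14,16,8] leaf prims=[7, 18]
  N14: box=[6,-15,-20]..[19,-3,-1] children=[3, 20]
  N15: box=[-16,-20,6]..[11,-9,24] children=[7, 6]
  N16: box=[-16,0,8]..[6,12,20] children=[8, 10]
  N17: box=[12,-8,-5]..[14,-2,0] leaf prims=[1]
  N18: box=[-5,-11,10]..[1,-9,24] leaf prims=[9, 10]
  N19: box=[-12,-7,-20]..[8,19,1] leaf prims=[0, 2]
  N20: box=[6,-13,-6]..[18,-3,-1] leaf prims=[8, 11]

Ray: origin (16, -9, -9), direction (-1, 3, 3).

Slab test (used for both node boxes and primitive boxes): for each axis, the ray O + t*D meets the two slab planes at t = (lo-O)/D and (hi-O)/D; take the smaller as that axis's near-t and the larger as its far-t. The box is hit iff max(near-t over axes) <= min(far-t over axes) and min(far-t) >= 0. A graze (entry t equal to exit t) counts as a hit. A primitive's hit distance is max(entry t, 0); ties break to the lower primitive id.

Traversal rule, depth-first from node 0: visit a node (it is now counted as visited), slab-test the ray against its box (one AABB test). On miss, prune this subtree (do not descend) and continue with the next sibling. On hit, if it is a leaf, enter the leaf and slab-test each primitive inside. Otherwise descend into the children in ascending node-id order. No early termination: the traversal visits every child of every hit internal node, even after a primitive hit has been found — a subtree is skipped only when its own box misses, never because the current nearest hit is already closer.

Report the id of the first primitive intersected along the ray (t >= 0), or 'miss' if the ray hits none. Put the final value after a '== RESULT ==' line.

Traverse from the root:
N0 x:[-3,35] y:[-11/3,28/3] z:[-11/3,11] -> hit [-3,28/3], descend [5, 11]
  N5 x:[5,35] y:[-11/3,25/3] z:[13/3,11] -> hit [5,25/3], descend [4, 15]
    N4 x:[10,35] y:[3,25/3] z:[13/3,29/3] -> miss, prune
    N15 x:[5,32] y:[-11/3,0] z:[5,11] -> miss, prune
  N11 x:[-3,28] y:[-2,28/3] z:[-11/3,13/3] -> hit [-2,13/3], descend [9, 14]
    N9 x:[-1,28] y:[1/3,28/3] z:[-11/3,13/3] -> hit [1/3,13/3], descend [1, 19]
      N1 x:[-1,5] y:[1/3,8] z:[-10/3,13/3] -> hit [1/3,13/3], descend [12, 17]
        N12 x:[-1,5] y:[5,8] z:[-10/3,13/3] -> miss, prune
        N17 x:[2,4] y:[1/3,7/3] z:[4/3,3] -> hit [2,7/3] leaf, test {P1@t=2}
      N19 x:[8,28] y:[2/3,28/3] z:[-11/3,10/3] -> miss, prune
    N14 x:[-3,10] y:[-2,2] z:[-11/3,8/3] -> hit [-2,2], descend [3, 20]
      N3 x:[-3,10] y:[-2,2/3] z:[-11/3,1/3] -> hit [-2,1/3] leaf, test {P4(miss), P14(miss)}
      N20 x:[-2,10] y:[-4/3,2] z:[1,8/3] -> hit [1,2] leaf, test {P8(miss), P11(miss)}

13 AABB tests over nodes [0, 5, 4, 15, 11, 9, 1, 12, 17, 19, 14, 3, 20]; 3 leaves entered; closest P1.

== RESULT ==
1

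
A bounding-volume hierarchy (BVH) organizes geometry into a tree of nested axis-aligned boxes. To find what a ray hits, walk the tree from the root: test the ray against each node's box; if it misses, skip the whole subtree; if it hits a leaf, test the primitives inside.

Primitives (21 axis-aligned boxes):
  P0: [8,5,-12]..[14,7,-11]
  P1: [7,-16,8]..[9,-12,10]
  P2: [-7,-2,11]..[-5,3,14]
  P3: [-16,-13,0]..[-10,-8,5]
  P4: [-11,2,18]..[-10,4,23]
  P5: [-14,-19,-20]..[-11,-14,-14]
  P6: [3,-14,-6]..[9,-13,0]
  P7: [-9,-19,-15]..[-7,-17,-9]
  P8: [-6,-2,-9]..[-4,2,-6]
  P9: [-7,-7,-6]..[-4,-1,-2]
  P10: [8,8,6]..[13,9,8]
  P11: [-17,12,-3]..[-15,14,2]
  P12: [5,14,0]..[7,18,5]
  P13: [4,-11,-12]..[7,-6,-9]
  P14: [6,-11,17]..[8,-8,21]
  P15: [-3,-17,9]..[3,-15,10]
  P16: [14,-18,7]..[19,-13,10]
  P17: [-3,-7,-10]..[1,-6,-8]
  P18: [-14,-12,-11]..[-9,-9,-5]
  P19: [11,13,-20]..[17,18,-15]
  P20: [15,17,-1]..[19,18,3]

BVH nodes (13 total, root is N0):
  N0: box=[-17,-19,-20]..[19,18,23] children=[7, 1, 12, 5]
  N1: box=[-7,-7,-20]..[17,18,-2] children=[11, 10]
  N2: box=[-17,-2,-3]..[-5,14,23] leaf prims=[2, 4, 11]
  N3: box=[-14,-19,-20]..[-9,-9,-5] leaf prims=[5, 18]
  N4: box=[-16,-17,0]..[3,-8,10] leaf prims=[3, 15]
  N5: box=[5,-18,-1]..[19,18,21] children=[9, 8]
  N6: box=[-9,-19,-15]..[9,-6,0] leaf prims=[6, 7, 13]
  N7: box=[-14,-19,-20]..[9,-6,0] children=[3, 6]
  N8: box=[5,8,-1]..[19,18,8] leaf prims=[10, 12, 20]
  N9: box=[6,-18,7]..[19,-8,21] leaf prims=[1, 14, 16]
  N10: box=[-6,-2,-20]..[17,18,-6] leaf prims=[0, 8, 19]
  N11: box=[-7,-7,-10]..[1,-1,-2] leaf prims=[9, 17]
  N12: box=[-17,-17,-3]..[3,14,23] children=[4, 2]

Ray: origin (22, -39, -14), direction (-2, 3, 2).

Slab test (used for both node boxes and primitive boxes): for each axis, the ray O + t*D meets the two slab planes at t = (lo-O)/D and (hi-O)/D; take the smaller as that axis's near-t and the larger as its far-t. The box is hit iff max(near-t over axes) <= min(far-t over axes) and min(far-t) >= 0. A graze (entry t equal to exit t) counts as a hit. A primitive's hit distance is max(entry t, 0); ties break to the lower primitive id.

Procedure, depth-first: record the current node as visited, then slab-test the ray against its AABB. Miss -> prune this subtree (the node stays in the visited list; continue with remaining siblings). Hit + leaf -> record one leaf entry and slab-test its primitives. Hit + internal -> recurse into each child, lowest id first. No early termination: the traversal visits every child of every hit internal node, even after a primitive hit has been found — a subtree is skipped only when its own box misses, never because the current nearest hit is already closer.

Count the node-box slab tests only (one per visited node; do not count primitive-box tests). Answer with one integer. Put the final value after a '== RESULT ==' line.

Walk:
N0 x:[3/2,39/2] y:[20/3,19] z:[-3,37/2] -> hit [20/3,37/2], descend [1, 5, 7, 12]
  N1 x:[5/2,29/2] y:[32/3,19] z:[-3,6] -> miss, prune
  N5 x:[3/2,17/2] y:[7,19] z:[13/2,35/2] -> hit [7,17/2], descend [8, 9]
    N8 x:[3/2,17/2] y:[47/3,19] z:[13/2,11] -> miss, prune
    N9 x:[3/2,8] y:[7,31/3] z:[21/2,35/2] -> miss, prune
  N7 x:[13/2,18] y:[20/3,11] z:[-3,7] -> hit [20/3,7], descend [3, 6]
    N3 x:[31/2,18] y:[20/3,10] z:[-3,9/2] -> miss, prune
    N6 x:[13/2,31/2] y:[20/3,11] z:[-1/2,7] -> hit [20/3,7] leaf, test {P6(miss), P7(miss), P13(miss)}
  N12 x:[19/2,39/2] y:[22/3,53/3] z:[11/2,37/2] -> hit [19/2,53/3], descend [2, 4]
    N2 x:[27/2,39/2] y:[37/3,53/3] z:[11/2,37/2] -> hit [27/2,53/3] leaf, test {P2@t=27/2, P4(miss), P11(miss)}
    N4 x:[19/2,19] y:[22/3,31/3] z:[7,12] -> hit [19/2,31/3] leaf, test {P3(miss), P15(miss)}

order=[0, 1, 5, 8, 9, 7, 3, 6, 12, 2, 4]  |boxes|=11  |leaves|=3  hit=P2

== RESULT ==
11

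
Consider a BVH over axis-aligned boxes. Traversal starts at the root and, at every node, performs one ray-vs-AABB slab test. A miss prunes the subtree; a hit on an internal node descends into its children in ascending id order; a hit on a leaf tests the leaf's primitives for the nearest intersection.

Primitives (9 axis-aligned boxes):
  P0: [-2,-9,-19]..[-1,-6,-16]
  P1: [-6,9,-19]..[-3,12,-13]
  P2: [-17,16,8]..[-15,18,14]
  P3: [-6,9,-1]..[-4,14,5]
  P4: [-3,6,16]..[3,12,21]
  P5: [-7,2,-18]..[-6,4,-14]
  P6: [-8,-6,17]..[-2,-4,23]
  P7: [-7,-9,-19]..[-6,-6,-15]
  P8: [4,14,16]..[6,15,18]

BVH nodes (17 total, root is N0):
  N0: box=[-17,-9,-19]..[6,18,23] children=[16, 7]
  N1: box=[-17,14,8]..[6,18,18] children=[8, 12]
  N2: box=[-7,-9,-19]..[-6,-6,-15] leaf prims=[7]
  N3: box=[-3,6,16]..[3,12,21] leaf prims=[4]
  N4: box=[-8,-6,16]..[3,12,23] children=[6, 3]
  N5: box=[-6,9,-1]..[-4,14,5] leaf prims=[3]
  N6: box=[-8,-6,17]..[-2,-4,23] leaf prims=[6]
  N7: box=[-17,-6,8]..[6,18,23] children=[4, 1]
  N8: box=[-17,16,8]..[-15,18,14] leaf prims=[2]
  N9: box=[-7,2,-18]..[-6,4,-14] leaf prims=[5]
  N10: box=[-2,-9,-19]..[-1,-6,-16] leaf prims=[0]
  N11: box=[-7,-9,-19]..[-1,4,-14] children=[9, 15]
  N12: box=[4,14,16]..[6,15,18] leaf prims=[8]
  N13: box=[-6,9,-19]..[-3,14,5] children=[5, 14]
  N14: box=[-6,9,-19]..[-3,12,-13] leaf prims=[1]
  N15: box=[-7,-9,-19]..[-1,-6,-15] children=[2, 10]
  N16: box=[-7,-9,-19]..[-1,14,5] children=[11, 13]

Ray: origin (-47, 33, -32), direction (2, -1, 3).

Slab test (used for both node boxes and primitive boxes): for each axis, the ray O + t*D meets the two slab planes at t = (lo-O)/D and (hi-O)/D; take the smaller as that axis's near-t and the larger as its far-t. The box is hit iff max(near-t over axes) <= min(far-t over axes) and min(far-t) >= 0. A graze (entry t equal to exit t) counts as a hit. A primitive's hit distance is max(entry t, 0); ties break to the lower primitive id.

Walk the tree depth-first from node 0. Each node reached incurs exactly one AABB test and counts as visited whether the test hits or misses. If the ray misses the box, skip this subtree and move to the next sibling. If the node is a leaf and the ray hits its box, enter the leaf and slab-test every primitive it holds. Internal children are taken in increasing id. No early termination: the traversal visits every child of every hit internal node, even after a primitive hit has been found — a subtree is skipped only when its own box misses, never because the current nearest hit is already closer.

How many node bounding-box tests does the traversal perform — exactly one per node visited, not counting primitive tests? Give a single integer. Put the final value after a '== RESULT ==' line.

Traverse from the root:
N0 x:[15,53/2] y:[15,42] z:[13/3,55/3] -> hit [15,55/3], descend [7, 16]
  N7 x:[15,53/2] y:[15,39] z:[40/3,55/3] -> hit [15,55/3], descend [1, 4]
    N1 x:[15,53/2] y:[15,19] z:[40/3,50/3] -> hit [15,50/3], descend [8, 12]
      N8 x:[15,16] y:[15,17] z:[40/3,46/3] -> hit [15,46/3] leaf, test {P2@t=15}
      N12 x:[51/2,53/2] y:[18,19] z:[16,50/3] -> miss, prune
    N4 x:[39/2,25] y:[21,39] z:[16,55/3] -> miss, prune
  N16 x:[20,23] y:[19,42] z:[13/3,37/3] -> miss, prune

order=[0, 7, 1, 8, 12, 4, 16]  |boxes|=7  |leaves|=1  hit=P2

== RESULT ==
7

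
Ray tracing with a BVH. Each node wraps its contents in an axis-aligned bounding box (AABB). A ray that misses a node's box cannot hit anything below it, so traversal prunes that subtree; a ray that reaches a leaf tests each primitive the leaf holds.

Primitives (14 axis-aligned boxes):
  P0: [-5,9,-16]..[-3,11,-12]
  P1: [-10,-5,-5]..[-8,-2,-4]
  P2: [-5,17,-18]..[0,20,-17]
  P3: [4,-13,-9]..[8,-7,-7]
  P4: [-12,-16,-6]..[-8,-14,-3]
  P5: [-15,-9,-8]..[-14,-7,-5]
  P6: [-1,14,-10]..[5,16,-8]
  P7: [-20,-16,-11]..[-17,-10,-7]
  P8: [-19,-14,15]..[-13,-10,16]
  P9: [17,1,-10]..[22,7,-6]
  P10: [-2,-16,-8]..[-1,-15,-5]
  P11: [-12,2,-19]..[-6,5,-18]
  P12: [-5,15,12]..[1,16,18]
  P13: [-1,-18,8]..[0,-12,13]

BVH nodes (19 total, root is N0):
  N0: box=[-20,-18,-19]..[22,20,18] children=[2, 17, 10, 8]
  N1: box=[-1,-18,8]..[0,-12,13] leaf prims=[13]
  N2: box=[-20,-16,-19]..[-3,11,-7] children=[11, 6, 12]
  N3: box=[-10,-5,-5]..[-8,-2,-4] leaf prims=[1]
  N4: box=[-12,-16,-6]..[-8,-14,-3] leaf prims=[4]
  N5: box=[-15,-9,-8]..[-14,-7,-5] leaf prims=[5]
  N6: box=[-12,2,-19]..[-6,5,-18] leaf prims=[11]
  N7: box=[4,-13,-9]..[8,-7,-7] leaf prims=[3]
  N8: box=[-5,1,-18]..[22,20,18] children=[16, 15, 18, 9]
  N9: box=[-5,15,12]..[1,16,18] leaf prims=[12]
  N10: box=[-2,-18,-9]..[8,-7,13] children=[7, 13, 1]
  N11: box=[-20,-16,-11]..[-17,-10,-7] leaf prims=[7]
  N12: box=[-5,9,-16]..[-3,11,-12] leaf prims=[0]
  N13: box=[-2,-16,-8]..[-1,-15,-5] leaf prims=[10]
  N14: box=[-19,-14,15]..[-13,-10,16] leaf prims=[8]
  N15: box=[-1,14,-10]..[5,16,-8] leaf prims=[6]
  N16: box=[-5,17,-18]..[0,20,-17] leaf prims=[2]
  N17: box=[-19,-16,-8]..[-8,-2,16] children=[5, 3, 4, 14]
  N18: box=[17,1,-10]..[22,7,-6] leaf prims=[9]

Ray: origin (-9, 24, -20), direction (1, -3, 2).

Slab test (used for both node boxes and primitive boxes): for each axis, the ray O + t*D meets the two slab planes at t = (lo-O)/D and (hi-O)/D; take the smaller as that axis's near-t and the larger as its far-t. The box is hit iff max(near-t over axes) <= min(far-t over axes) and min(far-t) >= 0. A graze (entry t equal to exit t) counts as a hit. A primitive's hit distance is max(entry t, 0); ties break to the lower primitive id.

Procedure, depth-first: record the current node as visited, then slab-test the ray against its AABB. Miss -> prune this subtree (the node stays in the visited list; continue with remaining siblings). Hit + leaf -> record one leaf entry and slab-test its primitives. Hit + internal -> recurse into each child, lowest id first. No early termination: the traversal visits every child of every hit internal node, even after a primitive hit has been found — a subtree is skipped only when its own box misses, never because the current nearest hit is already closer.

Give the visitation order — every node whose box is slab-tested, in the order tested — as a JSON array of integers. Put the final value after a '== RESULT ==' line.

Traverse from the root:
N0 x:[-11,31] y:[4/3,14] z:[1/2,19] -> hit [4/3,14], descend [2, 8, 10, 17]
  N2 x:[-11,6] y:[13/3,40/3] z:[1/2,13/2] -> hit [13/3,6], descend [6, 11, 12]
    N6 x:[-3,3] y:[19/3,22/3] z:[1/2,1] -> miss, prune
    N11 x:[-11,-8] y:[34/3,40/3] z:[9/2,13/2] -> miss, prune
    N12 x:[4,6] y:[13/3,5] z:[2,4] -> miss, prune
  N8 x:[4,31] y:[4/3,23/3] z:[1,19] -> hit [4,23/3], descend [9, 15, 16, 18]
    N9 x:[4,10] y:[8/3,3] z:[16,19] -> miss, prune
    N15 x:[8,14] y:[8/3,10/3] z:[5,6] -> miss, prune
    N16 x:[4,9] y:[4/3,7/3] z:[1,3/2] -> miss, prune
    N18 x:[26,31] y:[17/3,23/3] z:[5,7] -> miss, prune
  N10 x:[7,17] y:[31/3,14] z:[11/2,33/2] -> hit [31/3,14], descend [1, 7, 13]
    N1 x:[8,9] y:[12,14] z:[14,33/2] -> miss, prune
    N7 x:[13,17] y:[31/3,37/3] z:[11/2,13/2] -> miss, prune
    N13 x:[7,8] y:[13,40/3] z:[6,15/2] -> miss, prune
  N17 x:[-10,1] y:[26/3,40/3] z:[6,18] -> miss, prune

order=[0, 2, 6, 11, 12, 8, 9, 15, 16, 18, 10, 1, 7, 13, 17]  |boxes|=15  |leaves|=0  hit=miss

== RESULT ==
[0, 2, 6, 11, 12, 8, 9, 15, 16, 18, 10, 1, 7, 13, 17]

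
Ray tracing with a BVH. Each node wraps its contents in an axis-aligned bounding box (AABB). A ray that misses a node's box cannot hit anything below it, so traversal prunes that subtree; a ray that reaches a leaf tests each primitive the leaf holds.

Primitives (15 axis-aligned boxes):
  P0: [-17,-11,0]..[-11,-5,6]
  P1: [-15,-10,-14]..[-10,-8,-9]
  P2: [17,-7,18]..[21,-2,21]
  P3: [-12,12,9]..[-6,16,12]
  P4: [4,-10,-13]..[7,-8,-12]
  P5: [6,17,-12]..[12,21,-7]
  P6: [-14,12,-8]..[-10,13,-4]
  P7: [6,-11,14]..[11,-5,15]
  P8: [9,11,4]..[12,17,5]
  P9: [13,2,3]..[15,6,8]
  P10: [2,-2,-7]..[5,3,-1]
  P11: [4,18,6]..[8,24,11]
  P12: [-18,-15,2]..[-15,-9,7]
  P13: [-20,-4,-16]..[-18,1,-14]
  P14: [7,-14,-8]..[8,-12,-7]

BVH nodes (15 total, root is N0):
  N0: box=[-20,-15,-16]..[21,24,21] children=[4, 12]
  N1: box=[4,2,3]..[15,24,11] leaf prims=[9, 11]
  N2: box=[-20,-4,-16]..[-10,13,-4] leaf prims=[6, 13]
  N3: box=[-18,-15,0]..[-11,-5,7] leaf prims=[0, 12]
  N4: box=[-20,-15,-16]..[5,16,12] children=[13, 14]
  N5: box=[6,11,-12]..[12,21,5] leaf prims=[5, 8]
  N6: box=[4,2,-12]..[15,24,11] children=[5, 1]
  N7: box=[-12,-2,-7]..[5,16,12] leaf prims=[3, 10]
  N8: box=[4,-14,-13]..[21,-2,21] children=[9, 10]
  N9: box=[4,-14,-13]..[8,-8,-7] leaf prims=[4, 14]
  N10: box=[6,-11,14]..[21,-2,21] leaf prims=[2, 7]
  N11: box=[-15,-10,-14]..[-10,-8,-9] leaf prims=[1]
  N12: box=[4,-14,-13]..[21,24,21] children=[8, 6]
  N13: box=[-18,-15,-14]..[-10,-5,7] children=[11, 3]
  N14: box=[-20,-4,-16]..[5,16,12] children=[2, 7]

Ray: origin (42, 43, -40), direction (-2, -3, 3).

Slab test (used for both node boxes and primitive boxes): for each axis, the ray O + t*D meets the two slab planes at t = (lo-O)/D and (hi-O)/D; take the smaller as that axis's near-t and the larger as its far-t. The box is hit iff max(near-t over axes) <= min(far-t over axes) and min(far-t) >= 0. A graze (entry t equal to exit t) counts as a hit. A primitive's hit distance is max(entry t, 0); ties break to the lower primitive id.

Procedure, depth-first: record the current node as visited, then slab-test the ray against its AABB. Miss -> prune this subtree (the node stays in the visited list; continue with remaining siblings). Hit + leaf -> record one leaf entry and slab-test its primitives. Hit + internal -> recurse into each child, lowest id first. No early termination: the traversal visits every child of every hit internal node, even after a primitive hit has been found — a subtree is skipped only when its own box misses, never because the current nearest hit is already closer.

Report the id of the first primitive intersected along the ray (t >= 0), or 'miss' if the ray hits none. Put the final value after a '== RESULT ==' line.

Walk:
N0 x:[21/2,31] y:[19/3,58/3] z:[8,61/3] -> hit [21/2,58/3], descend [4, 12]
  N4 x:[37/2,31] y:[9,58/3] z:[8,52/3] -> miss, prune
  N12 x:[21/2,19] y:[19/3,19] z:[9,61/3] -> hit [21/2,19], descend [6, 8]
    N6 x:[27/2,19] y:[19/3,41/3] z:[28/3,17] -> hit [27/2,41/3], descend [1, 5]
      N1 x:[27/2,19] y:[19/3,41/3] z:[43/3,17] -> miss, prune
      N5 x:[15,18] y:[22/3,32/3] z:[28/3,15] -> miss, prune
    N8 x:[21/2,19] y:[15,19] z:[9,61/3] -> hit [15,19], descend [9, 10]
      N9 x:[17,19] y:[17,19] z:[9,11] -> miss, prune
      N10 x:[21/2,18] y:[15,18] z:[18,61/3] -> hit [18,18] leaf, test {P2(miss), P7@t=18}

Visited [0, 4, 12, 6, 1, 5, 8, 9, 10]. Tests: 9 box, 1 leaf. Nearest: P7.

== RESULT ==
7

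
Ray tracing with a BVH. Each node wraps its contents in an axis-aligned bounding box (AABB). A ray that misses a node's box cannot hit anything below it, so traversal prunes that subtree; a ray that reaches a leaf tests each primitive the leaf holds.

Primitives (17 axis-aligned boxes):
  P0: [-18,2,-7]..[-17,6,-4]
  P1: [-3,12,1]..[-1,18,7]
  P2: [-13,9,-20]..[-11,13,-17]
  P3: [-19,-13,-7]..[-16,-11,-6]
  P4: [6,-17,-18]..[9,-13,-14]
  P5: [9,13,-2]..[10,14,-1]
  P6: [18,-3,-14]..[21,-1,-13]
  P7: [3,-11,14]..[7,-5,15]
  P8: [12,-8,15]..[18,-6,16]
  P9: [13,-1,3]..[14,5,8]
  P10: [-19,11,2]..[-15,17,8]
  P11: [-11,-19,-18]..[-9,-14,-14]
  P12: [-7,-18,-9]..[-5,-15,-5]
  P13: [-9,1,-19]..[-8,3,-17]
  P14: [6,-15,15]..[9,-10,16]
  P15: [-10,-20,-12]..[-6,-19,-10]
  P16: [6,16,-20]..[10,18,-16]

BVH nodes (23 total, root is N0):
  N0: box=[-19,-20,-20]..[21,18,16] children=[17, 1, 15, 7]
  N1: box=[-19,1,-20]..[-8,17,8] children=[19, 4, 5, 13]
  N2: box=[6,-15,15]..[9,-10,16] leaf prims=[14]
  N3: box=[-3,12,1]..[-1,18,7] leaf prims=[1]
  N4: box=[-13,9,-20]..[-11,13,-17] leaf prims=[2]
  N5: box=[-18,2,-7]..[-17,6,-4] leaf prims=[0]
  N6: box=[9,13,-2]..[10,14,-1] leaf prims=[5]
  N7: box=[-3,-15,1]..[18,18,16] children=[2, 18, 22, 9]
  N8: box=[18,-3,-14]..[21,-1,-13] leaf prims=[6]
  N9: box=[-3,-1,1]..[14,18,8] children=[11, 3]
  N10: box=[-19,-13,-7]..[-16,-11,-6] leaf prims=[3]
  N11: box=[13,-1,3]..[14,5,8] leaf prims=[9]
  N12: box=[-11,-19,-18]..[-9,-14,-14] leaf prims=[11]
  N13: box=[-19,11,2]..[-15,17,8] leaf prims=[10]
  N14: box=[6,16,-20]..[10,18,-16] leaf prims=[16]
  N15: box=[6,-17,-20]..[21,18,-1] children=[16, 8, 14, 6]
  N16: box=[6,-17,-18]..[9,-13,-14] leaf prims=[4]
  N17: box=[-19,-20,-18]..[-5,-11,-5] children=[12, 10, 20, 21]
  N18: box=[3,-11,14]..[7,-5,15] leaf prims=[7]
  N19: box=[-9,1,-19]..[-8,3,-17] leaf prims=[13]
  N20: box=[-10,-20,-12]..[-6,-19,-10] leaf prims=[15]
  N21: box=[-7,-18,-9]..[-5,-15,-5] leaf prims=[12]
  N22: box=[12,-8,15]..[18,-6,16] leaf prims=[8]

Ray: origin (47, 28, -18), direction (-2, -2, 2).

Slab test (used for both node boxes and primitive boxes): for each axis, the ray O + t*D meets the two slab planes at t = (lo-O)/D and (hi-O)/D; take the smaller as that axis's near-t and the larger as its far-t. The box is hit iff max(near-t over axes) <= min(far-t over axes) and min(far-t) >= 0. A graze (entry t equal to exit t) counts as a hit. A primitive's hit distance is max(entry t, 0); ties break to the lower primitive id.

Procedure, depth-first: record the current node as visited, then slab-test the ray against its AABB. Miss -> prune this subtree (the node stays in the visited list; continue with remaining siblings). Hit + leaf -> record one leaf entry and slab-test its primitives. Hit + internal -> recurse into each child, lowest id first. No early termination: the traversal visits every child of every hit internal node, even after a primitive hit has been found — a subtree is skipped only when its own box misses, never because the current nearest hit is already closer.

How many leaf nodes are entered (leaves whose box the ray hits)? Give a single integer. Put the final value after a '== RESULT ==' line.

Traverse from the root:
N0 x:[13,33] y:[5,24] z:[-1,17] -> hit [13,17], descend [1, 7, 15, 17]
  N1 x:[55/2,33] y:[11/2,27/2] z:[-1,13] -> miss, prune
  N7 x:[29/2,25] y:[5,43/2] z:[19/2,17] -> hit [29/2,17], descend [2, 9, 18, 22]
    N2 x:[19,41/2] y:[19,43/2] z:[33/2,17] -> miss, prune
    N9 x:[33/2,25] y:[5,29/2] z:[19/2,13] -> miss, prune
    N18 x:[20,22] y:[33/2,39/2] z:[16,33/2] -> miss, prune
    N22 x:[29/2,35/2] y:[17,18] z:[33/2,17] -> hit [17,17] leaf, test {P8@t=17}
  N15 x:[13,41/2] y:[5,45/2] z:[-1,17/2] -> miss, prune
  N17 x:[26,33] y:[39/2,24] z:[0,13/2] -> miss, prune

order=[0, 1, 7, 2, 9, 18, 22, 15, 17]  |boxes|=9  |leaves|=1  hit=P8

== RESULT ==
1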